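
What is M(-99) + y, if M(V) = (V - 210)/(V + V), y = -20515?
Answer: -1353887/66 ≈ -20513.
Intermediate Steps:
M(V) = (-210 + V)/(2*V) (M(V) = (-210 + V)/((2*V)) = (-210 + V)*(1/(2*V)) = (-210 + V)/(2*V))
M(-99) + y = (½)*(-210 - 99)/(-99) - 20515 = (½)*(-1/99)*(-309) - 20515 = 103/66 - 20515 = -1353887/66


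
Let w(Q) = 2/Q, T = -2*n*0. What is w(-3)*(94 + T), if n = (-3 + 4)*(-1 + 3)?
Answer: -188/3 ≈ -62.667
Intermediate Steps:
n = 2 (n = 1*2 = 2)
T = 0 (T = -2*2*0 = -4*0 = 0)
w(-3)*(94 + T) = (2/(-3))*(94 + 0) = (2*(-⅓))*94 = -⅔*94 = -188/3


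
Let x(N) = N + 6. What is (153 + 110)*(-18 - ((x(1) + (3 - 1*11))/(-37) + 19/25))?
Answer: -4570414/925 ≈ -4941.0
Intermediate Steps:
x(N) = 6 + N
(153 + 110)*(-18 - ((x(1) + (3 - 1*11))/(-37) + 19/25)) = (153 + 110)*(-18 - (((6 + 1) + (3 - 1*11))/(-37) + 19/25)) = 263*(-18 - ((7 + (3 - 11))*(-1/37) + 19*(1/25))) = 263*(-18 - ((7 - 8)*(-1/37) + 19/25)) = 263*(-18 - (-1*(-1/37) + 19/25)) = 263*(-18 - (1/37 + 19/25)) = 263*(-18 - 1*728/925) = 263*(-18 - 728/925) = 263*(-17378/925) = -4570414/925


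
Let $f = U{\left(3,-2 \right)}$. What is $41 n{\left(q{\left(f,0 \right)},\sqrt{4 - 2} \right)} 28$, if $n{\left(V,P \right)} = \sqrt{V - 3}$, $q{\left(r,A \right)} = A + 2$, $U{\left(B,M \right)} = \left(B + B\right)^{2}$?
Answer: $1148 i \approx 1148.0 i$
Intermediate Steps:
$U{\left(B,M \right)} = 4 B^{2}$ ($U{\left(B,M \right)} = \left(2 B\right)^{2} = 4 B^{2}$)
$f = 36$ ($f = 4 \cdot 3^{2} = 4 \cdot 9 = 36$)
$q{\left(r,A \right)} = 2 + A$
$n{\left(V,P \right)} = \sqrt{-3 + V}$
$41 n{\left(q{\left(f,0 \right)},\sqrt{4 - 2} \right)} 28 = 41 \sqrt{-3 + \left(2 + 0\right)} 28 = 41 \sqrt{-3 + 2} \cdot 28 = 41 \sqrt{-1} \cdot 28 = 41 i 28 = 1148 i$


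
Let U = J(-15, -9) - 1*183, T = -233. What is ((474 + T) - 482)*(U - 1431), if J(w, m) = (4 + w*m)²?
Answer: -4267387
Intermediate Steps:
J(w, m) = (4 + m*w)²
U = 19138 (U = (4 - 9*(-15))² - 1*183 = (4 + 135)² - 183 = 139² - 183 = 19321 - 183 = 19138)
((474 + T) - 482)*(U - 1431) = ((474 - 233) - 482)*(19138 - 1431) = (241 - 482)*17707 = -241*17707 = -4267387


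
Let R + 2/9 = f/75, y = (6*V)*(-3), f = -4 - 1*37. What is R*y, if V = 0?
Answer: 0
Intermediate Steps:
f = -41 (f = -4 - 37 = -41)
y = 0 (y = (6*0)*(-3) = 0*(-3) = 0)
R = -173/225 (R = -2/9 - 41/75 = -173/225 ≈ -0.76889)
R*y = -173/225*0 = 0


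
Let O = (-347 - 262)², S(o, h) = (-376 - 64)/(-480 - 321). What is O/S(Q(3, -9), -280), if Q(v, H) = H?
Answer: 297075681/440 ≈ 6.7517e+5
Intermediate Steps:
S(o, h) = 440/801 (S(o, h) = -440/(-801) = -440*(-1/801) = 440/801)
O = 370881 (O = (-609)² = 370881)
O/S(Q(3, -9), -280) = 370881/(440/801) = 370881*(801/440) = 297075681/440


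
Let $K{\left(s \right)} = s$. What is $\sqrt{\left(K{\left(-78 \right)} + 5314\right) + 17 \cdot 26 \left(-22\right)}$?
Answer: $2 i \sqrt{1122} \approx 66.993 i$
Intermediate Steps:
$\sqrt{\left(K{\left(-78 \right)} + 5314\right) + 17 \cdot 26 \left(-22\right)} = \sqrt{\left(-78 + 5314\right) + 17 \cdot 26 \left(-22\right)} = \sqrt{5236 + 442 \left(-22\right)} = \sqrt{5236 - 9724} = \sqrt{-4488} = 2 i \sqrt{1122}$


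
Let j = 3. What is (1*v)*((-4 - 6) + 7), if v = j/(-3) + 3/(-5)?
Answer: 24/5 ≈ 4.8000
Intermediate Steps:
v = -8/5 (v = 3/(-3) + 3/(-5) = 3*(-⅓) + 3*(-⅕) = -1 - ⅗ = -8/5 ≈ -1.6000)
(1*v)*((-4 - 6) + 7) = (1*(-8/5))*((-4 - 6) + 7) = -8*(-10 + 7)/5 = -8/5*(-3) = 24/5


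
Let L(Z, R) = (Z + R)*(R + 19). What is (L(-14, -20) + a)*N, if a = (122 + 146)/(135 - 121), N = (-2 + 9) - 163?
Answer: -58032/7 ≈ -8290.3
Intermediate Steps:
L(Z, R) = (19 + R)*(R + Z) (L(Z, R) = (R + Z)*(19 + R) = (19 + R)*(R + Z))
N = -156 (N = 7 - 163 = -156)
a = 134/7 (a = 268/14 = 268*(1/14) = 134/7 ≈ 19.143)
(L(-14, -20) + a)*N = (((-20)² + 19*(-20) + 19*(-14) - 20*(-14)) + 134/7)*(-156) = ((400 - 380 - 266 + 280) + 134/7)*(-156) = (34 + 134/7)*(-156) = (372/7)*(-156) = -58032/7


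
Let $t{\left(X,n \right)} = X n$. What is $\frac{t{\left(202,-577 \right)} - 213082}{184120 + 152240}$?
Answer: $- \frac{82409}{84090} \approx -0.98001$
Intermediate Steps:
$\frac{t{\left(202,-577 \right)} - 213082}{184120 + 152240} = \frac{202 \left(-577\right) - 213082}{184120 + 152240} = \frac{-116554 - 213082}{336360} = \left(-329636\right) \frac{1}{336360} = - \frac{82409}{84090}$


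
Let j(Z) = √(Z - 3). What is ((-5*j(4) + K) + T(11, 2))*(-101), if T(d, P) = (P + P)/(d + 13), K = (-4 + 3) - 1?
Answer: 4141/6 ≈ 690.17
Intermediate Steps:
j(Z) = √(-3 + Z)
K = -2 (K = -1 - 1 = -2)
T(d, P) = 2*P/(13 + d) (T(d, P) = (2*P)/(13 + d) = 2*P/(13 + d))
((-5*j(4) + K) + T(11, 2))*(-101) = ((-5*√(-3 + 4) - 2) + 2*2/(13 + 11))*(-101) = ((-5*√1 - 2) + 2*2/24)*(-101) = ((-5*1 - 2) + 2*2*(1/24))*(-101) = ((-5 - 2) + ⅙)*(-101) = (-7 + ⅙)*(-101) = -41/6*(-101) = 4141/6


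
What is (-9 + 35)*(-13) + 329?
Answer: -9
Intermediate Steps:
(-9 + 35)*(-13) + 329 = 26*(-13) + 329 = -338 + 329 = -9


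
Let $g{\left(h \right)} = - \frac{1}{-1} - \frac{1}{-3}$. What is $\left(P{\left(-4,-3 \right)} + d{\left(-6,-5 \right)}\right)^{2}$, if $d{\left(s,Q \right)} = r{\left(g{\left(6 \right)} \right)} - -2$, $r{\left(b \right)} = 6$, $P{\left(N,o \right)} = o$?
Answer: $25$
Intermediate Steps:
$g{\left(h \right)} = \frac{4}{3}$ ($g{\left(h \right)} = \left(-1\right) \left(-1\right) - - \frac{1}{3} = 1 + \frac{1}{3} = \frac{4}{3}$)
$d{\left(s,Q \right)} = 8$ ($d{\left(s,Q \right)} = 6 - -2 = 6 + 2 = 8$)
$\left(P{\left(-4,-3 \right)} + d{\left(-6,-5 \right)}\right)^{2} = \left(-3 + 8\right)^{2} = 5^{2} = 25$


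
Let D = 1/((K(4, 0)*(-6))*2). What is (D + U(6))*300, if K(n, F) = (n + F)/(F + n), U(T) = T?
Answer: 1775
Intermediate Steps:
K(n, F) = 1 (K(n, F) = (F + n)/(F + n) = 1)
D = -1/12 (D = 1/((1*(-6))*2) = 1/(-6*2) = 1/(-12) = -1/12 ≈ -0.083333)
(D + U(6))*300 = (-1/12 + 6)*300 = (71/12)*300 = 1775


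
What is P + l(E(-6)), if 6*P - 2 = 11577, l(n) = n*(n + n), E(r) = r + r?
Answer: 13307/6 ≈ 2217.8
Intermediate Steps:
E(r) = 2*r
l(n) = 2*n² (l(n) = n*(2*n) = 2*n²)
P = 11579/6 (P = ⅓ + (⅙)*11577 = ⅓ + 3859/2 = 11579/6 ≈ 1929.8)
P + l(E(-6)) = 11579/6 + 2*(2*(-6))² = 11579/6 + 2*(-12)² = 11579/6 + 2*144 = 11579/6 + 288 = 13307/6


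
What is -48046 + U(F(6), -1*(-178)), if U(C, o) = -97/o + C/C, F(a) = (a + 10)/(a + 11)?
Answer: -8552107/178 ≈ -48046.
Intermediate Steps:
F(a) = (10 + a)/(11 + a)
U(C, o) = 1 - 97/o (U(C, o) = -97/o + 1 = 1 - 97/o)
-48046 + U(F(6), -1*(-178)) = -48046 + (-97 - 1*(-178))/((-1*(-178))) = -48046 + (-97 + 178)/178 = -48046 + (1/178)*81 = -48046 + 81/178 = -8552107/178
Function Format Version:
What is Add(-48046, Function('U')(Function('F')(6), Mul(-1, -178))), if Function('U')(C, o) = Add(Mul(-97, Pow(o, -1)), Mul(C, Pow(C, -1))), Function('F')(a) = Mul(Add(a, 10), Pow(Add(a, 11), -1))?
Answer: Rational(-8552107, 178) ≈ -48046.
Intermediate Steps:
Function('F')(a) = Mul(Pow(Add(11, a), -1), Add(10, a)) (Function('F')(a) = Mul(Add(10, a), Pow(Add(11, a), -1)) = Mul(Pow(Add(11, a), -1), Add(10, a)))
Function('U')(C, o) = Add(1, Mul(-97, Pow(o, -1))) (Function('U')(C, o) = Add(Mul(-97, Pow(o, -1)), 1) = Add(1, Mul(-97, Pow(o, -1))))
Add(-48046, Function('U')(Function('F')(6), Mul(-1, -178))) = Add(-48046, Mul(Pow(Mul(-1, -178), -1), Add(-97, Mul(-1, -178)))) = Add(-48046, Mul(Pow(178, -1), Add(-97, 178))) = Add(-48046, Mul(Rational(1, 178), 81)) = Add(-48046, Rational(81, 178)) = Rational(-8552107, 178)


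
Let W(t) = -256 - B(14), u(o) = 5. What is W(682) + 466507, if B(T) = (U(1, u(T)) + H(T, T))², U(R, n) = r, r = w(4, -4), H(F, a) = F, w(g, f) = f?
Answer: 466151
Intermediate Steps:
r = -4
U(R, n) = -4
B(T) = (-4 + T)²
W(t) = -356 (W(t) = -256 - (-4 + 14)² = -256 - 1*10² = -256 - 1*100 = -256 - 100 = -356)
W(682) + 466507 = -356 + 466507 = 466151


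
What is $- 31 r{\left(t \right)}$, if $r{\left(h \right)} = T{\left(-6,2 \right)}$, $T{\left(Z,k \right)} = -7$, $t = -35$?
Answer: $217$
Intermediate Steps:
$r{\left(h \right)} = -7$
$- 31 r{\left(t \right)} = \left(-31\right) \left(-7\right) = 217$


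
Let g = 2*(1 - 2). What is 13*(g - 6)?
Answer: -104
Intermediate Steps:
g = -2 (g = 2*(-1) = -2)
13*(g - 6) = 13*(-2 - 6) = 13*(-8) = -104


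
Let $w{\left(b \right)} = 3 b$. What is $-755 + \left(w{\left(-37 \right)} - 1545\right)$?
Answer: $-2411$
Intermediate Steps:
$-755 + \left(w{\left(-37 \right)} - 1545\right) = -755 + \left(3 \left(-37\right) - 1545\right) = -755 - 1656 = -2411$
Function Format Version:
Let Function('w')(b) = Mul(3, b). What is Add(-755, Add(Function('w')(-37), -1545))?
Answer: -2411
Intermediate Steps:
Add(-755, Add(Function('w')(-37), -1545)) = Add(-755, Add(Mul(3, -37), -1545)) = Add(-755, Add(-111, -1545)) = Add(-755, -1656) = -2411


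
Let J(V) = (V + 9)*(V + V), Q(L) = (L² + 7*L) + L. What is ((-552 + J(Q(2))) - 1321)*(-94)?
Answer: 67022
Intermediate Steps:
Q(L) = L² + 8*L
J(V) = 2*V*(9 + V) (J(V) = (9 + V)*(2*V) = 2*V*(9 + V))
((-552 + J(Q(2))) - 1321)*(-94) = ((-552 + 2*(2*(8 + 2))*(9 + 2*(8 + 2))) - 1321)*(-94) = ((-552 + 2*(2*10)*(9 + 2*10)) - 1321)*(-94) = ((-552 + 2*20*(9 + 20)) - 1321)*(-94) = ((-552 + 2*20*29) - 1321)*(-94) = ((-552 + 1160) - 1321)*(-94) = (608 - 1321)*(-94) = -713*(-94) = 67022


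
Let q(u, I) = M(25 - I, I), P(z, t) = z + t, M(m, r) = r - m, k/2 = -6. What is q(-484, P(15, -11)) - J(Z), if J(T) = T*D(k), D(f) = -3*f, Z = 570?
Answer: -20537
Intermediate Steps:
k = -12 (k = 2*(-6) = -12)
J(T) = 36*T (J(T) = T*(-3*(-12)) = T*36 = 36*T)
P(z, t) = t + z
q(u, I) = -25 + 2*I (q(u, I) = I - (25 - I) = I + (-25 + I) = -25 + 2*I)
q(-484, P(15, -11)) - J(Z) = (-25 + 2*(-11 + 15)) - 36*570 = (-25 + 2*4) - 1*20520 = (-25 + 8) - 20520 = -17 - 20520 = -20537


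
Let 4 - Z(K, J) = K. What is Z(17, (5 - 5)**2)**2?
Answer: 169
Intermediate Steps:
Z(K, J) = 4 - K
Z(17, (5 - 5)**2)**2 = (4 - 1*17)**2 = (4 - 17)**2 = (-13)**2 = 169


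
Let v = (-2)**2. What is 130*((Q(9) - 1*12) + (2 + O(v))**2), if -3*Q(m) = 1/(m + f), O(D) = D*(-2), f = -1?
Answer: 37375/12 ≈ 3114.6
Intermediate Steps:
v = 4
O(D) = -2*D
Q(m) = -1/(3*(-1 + m)) (Q(m) = -1/(3*(m - 1)) = -1/(3*(-1 + m)))
130*((Q(9) - 1*12) + (2 + O(v))**2) = 130*((-1/(-3 + 3*9) - 1*12) + (2 - 2*4)**2) = 130*((-1/(-3 + 27) - 12) + (2 - 8)**2) = 130*((-1/24 - 12) + (-6)**2) = 130*((-1*1/24 - 12) + 36) = 130*((-1/24 - 12) + 36) = 130*(-289/24 + 36) = 130*(575/24) = 37375/12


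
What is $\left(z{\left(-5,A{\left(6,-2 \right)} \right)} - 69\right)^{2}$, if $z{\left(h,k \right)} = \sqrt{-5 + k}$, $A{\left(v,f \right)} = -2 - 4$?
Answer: $\left(69 - i \sqrt{11}\right)^{2} \approx 4750.0 - 457.69 i$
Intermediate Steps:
$A{\left(v,f \right)} = -6$ ($A{\left(v,f \right)} = -2 - 4 = -6$)
$\left(z{\left(-5,A{\left(6,-2 \right)} \right)} - 69\right)^{2} = \left(\sqrt{-5 - 6} - 69\right)^{2} = \left(\sqrt{-11} - 69\right)^{2} = \left(i \sqrt{11} - 69\right)^{2} = \left(-69 + i \sqrt{11}\right)^{2}$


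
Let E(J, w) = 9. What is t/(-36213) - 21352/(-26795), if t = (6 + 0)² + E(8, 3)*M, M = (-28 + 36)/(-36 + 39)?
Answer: 257204092/323442445 ≈ 0.79521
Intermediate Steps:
M = 8/3 ≈ 2.6667
t = 60 (t = (6 + 0)² + 9*(8/3) = 6² + 24 = 36 + 24 = 60)
t/(-36213) - 21352/(-26795) = 60/(-36213) - 21352/(-26795) = 60*(-1/36213) - 21352*(-1/26795) = -20/12071 + 21352/26795 = 257204092/323442445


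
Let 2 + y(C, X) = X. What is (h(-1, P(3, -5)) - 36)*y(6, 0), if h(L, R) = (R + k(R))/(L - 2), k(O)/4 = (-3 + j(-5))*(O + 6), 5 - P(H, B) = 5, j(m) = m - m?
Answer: 24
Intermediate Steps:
j(m) = 0
P(H, B) = 0 (P(H, B) = 5 - 1*5 = 5 - 5 = 0)
k(O) = -72 - 12*O (k(O) = 4*((-3 + 0)*(O + 6)) = 4*(-3*(6 + O)) = 4*(-18 - 3*O) = -72 - 12*O)
y(C, X) = -2 + X
h(L, R) = (-72 - 11*R)/(-2 + L) (h(L, R) = (R + (-72 - 12*R))/(L - 2) = (-72 - 11*R)/(-2 + L))
(h(-1, P(3, -5)) - 36)*y(6, 0) = ((-72 - 11*0)/(-2 - 1) - 36)*(-2 + 0) = ((-72 + 0)/(-3) - 36)*(-2) = (-⅓*(-72) - 36)*(-2) = (24 - 36)*(-2) = -12*(-2) = 24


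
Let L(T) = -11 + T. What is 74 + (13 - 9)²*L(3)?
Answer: -54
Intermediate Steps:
74 + (13 - 9)²*L(3) = 74 + (13 - 9)²*(-11 + 3) = 74 + 4²*(-8) = 74 + 16*(-8) = 74 - 128 = -54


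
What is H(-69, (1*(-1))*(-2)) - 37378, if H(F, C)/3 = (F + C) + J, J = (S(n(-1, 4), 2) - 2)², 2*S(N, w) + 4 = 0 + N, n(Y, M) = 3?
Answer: -150241/4 ≈ -37560.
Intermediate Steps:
S(N, w) = -2 + N/2 (S(N, w) = -2 + (0 + N)/2 = -2 + N/2)
J = 25/4 (J = ((-2 + (½)*3) - 2)² = ((-2 + 3/2) - 2)² = (-½ - 2)² = (-5/2)² = 25/4 ≈ 6.2500)
H(F, C) = 75/4 + 3*C + 3*F (H(F, C) = 3*((F + C) + 25/4) = 3*((C + F) + 25/4) = 3*(25/4 + C + F) = 75/4 + 3*C + 3*F)
H(-69, (1*(-1))*(-2)) - 37378 = (75/4 + 3*((1*(-1))*(-2)) + 3*(-69)) - 37378 = (75/4 + 3*(-1*(-2)) - 207) - 37378 = (75/4 + 3*2 - 207) - 37378 = (75/4 + 6 - 207) - 37378 = -729/4 - 37378 = -150241/4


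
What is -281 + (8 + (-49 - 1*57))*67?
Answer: -6847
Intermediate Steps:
-281 + (8 + (-49 - 1*57))*67 = -281 + (8 + (-49 - 57))*67 = -281 + (8 - 106)*67 = -281 - 98*67 = -281 - 6566 = -6847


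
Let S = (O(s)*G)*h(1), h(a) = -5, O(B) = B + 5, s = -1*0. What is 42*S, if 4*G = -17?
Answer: 8925/2 ≈ 4462.5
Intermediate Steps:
G = -17/4 (G = (1/4)*(-17) = -17/4 ≈ -4.2500)
s = 0
O(B) = 5 + B
S = 425/4 (S = ((5 + 0)*(-17/4))*(-5) = (5*(-17/4))*(-5) = -85/4*(-5) = 425/4 ≈ 106.25)
42*S = 42*(425/4) = 8925/2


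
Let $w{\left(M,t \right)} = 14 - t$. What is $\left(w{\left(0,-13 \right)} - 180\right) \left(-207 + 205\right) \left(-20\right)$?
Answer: $-6120$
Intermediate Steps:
$\left(w{\left(0,-13 \right)} - 180\right) \left(-207 + 205\right) \left(-20\right) = \left(\left(14 - -13\right) - 180\right) \left(-207 + 205\right) \left(-20\right) = \left(\left(14 + 13\right) - 180\right) \left(-2\right) \left(-20\right) = \left(27 - 180\right) \left(-2\right) \left(-20\right) = \left(-153\right) \left(-2\right) \left(-20\right) = 306 \left(-20\right) = -6120$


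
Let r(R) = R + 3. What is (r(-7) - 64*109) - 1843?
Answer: -8823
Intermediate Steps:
r(R) = 3 + R
(r(-7) - 64*109) - 1843 = ((3 - 7) - 64*109) - 1843 = (-4 - 6976) - 1843 = -6980 - 1843 = -8823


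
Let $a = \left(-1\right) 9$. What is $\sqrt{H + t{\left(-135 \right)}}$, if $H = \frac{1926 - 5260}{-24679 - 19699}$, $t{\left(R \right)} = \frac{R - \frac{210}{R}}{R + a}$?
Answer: $\frac{\sqrt{639252242569}}{798804} \approx 1.0009$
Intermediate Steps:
$a = -9$
$t{\left(R \right)} = \frac{R - \frac{210}{R}}{-9 + R}$ ($t{\left(R \right)} = \frac{R - \frac{210}{R}}{R - 9} = \frac{R - \frac{210}{R}}{-9 + R}$)
$H = \frac{1667}{22189}$ ($H = - \frac{3334}{-44378} = \left(-3334\right) \left(- \frac{1}{44378}\right) = \frac{1667}{22189} \approx 0.075127$)
$\sqrt{H + t{\left(-135 \right)}} = \sqrt{\frac{1667}{22189} + \frac{-210 + \left(-135\right)^{2}}{\left(-135\right) \left(-9 - 135\right)}} = \sqrt{\frac{1667}{22189} - \frac{-210 + 18225}{135 \left(-144\right)}} = \sqrt{\frac{1667}{22189} - \left(- \frac{1}{19440}\right) 18015} = \sqrt{\frac{1667}{22189} + \frac{1201}{1296}} = \sqrt{\frac{28809421}{28756944}} = \frac{\sqrt{639252242569}}{798804}$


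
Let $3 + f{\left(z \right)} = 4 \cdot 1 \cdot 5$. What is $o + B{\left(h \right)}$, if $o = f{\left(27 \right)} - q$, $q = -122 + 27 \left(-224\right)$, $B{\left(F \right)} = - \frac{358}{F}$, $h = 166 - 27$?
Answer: $\frac{859635}{139} \approx 6184.4$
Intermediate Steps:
$h = 139$ ($h = 166 - 27 = 139$)
$f{\left(z \right)} = 17$ ($f{\left(z \right)} = -3 + 4 \cdot 1 \cdot 5 = -3 + 4 \cdot 5 = -3 + 20 = 17$)
$q = -6170$ ($q = -122 - 6048 = -6170$)
$o = 6187$ ($o = 17 - -6170 = 17 + 6170 = 6187$)
$o + B{\left(h \right)} = 6187 - \frac{358}{139} = \frac{859635}{139}$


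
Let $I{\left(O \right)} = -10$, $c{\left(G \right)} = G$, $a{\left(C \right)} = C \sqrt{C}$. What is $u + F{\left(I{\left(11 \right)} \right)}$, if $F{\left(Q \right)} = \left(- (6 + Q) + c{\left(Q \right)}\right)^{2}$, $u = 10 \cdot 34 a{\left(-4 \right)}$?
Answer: $36 - 2720 i \approx 36.0 - 2720.0 i$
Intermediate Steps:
$a{\left(C \right)} = C^{\frac{3}{2}}$
$u = - 2720 i$ ($u = 10 \cdot 34 \left(-4\right)^{\frac{3}{2}} = 340 \left(- 8 i\right) = - 2720 i \approx - 2720.0 i$)
$F{\left(Q \right)} = 36$ ($F{\left(Q \right)} = \left(- (6 + Q) + Q\right)^{2} = \left(\left(-6 - Q\right) + Q\right)^{2} = \left(-6\right)^{2} = 36$)
$u + F{\left(I{\left(11 \right)} \right)} = - 2720 i + 36 = 36 - 2720 i$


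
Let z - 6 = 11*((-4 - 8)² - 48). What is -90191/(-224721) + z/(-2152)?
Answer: -22281335/241799796 ≈ -0.092148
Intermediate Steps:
z = 1062 (z = 6 + 11*((-4 - 8)² - 48) = 6 + 11*((-12)² - 48) = 6 + 11*(144 - 48) = 6 + 11*96 = 6 + 1056 = 1062)
-90191/(-224721) + z/(-2152) = -90191/(-224721) + 1062/(-2152) = -90191*(-1/224721) + 1062*(-1/2152) = 90191/224721 - 531/1076 = -22281335/241799796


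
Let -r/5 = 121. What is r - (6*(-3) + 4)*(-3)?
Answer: -647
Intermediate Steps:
r = -605 (r = -5*121 = -605)
r - (6*(-3) + 4)*(-3) = -605 - (6*(-3) + 4)*(-3) = -605 - (-18 + 4)*(-3) = -605 - (-14)*(-3) = -605 - 1*42 = -605 - 42 = -647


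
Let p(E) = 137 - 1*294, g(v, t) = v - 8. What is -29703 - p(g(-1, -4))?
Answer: -29546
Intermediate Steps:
g(v, t) = -8 + v
p(E) = -157 (p(E) = 137 - 294 = -157)
-29703 - p(g(-1, -4)) = -29703 - 1*(-157) = -29703 + 157 = -29546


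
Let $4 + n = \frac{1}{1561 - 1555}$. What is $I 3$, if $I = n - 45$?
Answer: $- \frac{293}{2} \approx -146.5$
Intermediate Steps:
$n = - \frac{23}{6}$ ($n = -4 + \frac{1}{1561 - 1555} = -4 + \frac{1}{6} = - \frac{23}{6} \approx -3.8333$)
$I = - \frac{293}{6}$ ($I = - \frac{23}{6} - 45 = - \frac{293}{6} \approx -48.833$)
$I 3 = \left(- \frac{293}{6}\right) 3 = - \frac{293}{2}$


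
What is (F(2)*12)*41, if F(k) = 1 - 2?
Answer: -492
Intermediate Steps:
F(k) = -1
(F(2)*12)*41 = -1*12*41 = -12*41 = -492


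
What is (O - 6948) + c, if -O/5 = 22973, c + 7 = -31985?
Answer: -153805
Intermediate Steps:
c = -31992 (c = -7 - 31985 = -31992)
O = -114865 (O = -5*22973 = -114865)
(O - 6948) + c = (-114865 - 6948) - 31992 = -121813 - 31992 = -153805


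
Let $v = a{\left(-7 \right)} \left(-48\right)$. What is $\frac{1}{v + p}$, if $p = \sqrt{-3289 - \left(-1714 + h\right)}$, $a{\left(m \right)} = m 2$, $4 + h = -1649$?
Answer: $\frac{112}{75251} - \frac{\sqrt{78}}{451506} \approx 0.0014688$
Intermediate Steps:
$h = -1653$ ($h = -4 - 1649 = -1653$)
$a{\left(m \right)} = 2 m$
$v = 672$ ($v = 2 \left(-7\right) \left(-48\right) = \left(-14\right) \left(-48\right) = 672$)
$p = \sqrt{78}$ ($p = \sqrt{-3289 + \left(1714 - -1653\right)} = \sqrt{-3289 + \left(1714 + 1653\right)} = \sqrt{-3289 + 3367} = \sqrt{78} \approx 8.8318$)
$\frac{1}{v + p} = \frac{1}{672 + \sqrt{78}}$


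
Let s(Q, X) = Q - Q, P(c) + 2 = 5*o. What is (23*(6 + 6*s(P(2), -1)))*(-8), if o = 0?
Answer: -1104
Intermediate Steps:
P(c) = -2 (P(c) = -2 + 5*0 = -2 + 0 = -2)
s(Q, X) = 0
(23*(6 + 6*s(P(2), -1)))*(-8) = (23*(6 + 6*0))*(-8) = (23*(6 + 0))*(-8) = (23*6)*(-8) = 138*(-8) = -1104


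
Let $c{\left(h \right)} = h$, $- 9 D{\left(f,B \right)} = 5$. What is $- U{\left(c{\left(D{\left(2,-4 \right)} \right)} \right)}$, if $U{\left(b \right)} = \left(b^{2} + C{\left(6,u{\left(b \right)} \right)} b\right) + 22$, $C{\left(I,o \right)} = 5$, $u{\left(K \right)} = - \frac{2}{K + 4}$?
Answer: $- \frac{1582}{81} \approx -19.531$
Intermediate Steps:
$u{\left(K \right)} = - \frac{2}{4 + K}$
$D{\left(f,B \right)} = - \frac{5}{9}$ ($D{\left(f,B \right)} = \left(- \frac{1}{9}\right) 5 = - \frac{5}{9}$)
$U{\left(b \right)} = 22 + b^{2} + 5 b$ ($U{\left(b \right)} = \left(b^{2} + 5 b\right) + 22 = 22 + b^{2} + 5 b$)
$- U{\left(c{\left(D{\left(2,-4 \right)} \right)} \right)} = - (22 + \left(- \frac{5}{9}\right)^{2} + 5 \left(- \frac{5}{9}\right)) = - (22 + \frac{25}{81} - \frac{25}{9}) = \left(-1\right) \frac{1582}{81} = - \frac{1582}{81}$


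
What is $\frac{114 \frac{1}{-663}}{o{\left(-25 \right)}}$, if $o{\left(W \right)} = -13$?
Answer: $\frac{38}{2873} \approx 0.013227$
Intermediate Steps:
$\frac{114 \frac{1}{-663}}{o{\left(-25 \right)}} = \frac{114 \frac{1}{-663}}{-13} = 114 \left(- \frac{1}{663}\right) \left(- \frac{1}{13}\right) = \left(- \frac{38}{221}\right) \left(- \frac{1}{13}\right) = \frac{38}{2873}$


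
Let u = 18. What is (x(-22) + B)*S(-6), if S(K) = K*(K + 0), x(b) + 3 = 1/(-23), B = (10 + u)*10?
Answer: 229320/23 ≈ 9970.4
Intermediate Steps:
B = 280 (B = (10 + 18)*10 = 28*10 = 280)
x(b) = -70/23 (x(b) = -3 + 1/(-23) = -3 - 1/23 = -70/23)
S(K) = K**2 (S(K) = K*K = K**2)
(x(-22) + B)*S(-6) = (-70/23 + 280)*(-6)**2 = (6370/23)*36 = 229320/23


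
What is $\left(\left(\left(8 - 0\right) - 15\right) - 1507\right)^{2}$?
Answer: $2292196$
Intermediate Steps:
$\left(\left(\left(8 - 0\right) - 15\right) - 1507\right)^{2} = \left(\left(\left(8 + 0\right) - 15\right) - 1507\right)^{2} = \left(\left(8 - 15\right) - 1507\right)^{2} = \left(-7 - 1507\right)^{2} = \left(-1514\right)^{2} = 2292196$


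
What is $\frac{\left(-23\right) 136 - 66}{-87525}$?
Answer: $\frac{3194}{87525} \approx 0.036492$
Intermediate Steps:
$\frac{\left(-23\right) 136 - 66}{-87525} = \left(-3128 - 66\right) \left(- \frac{1}{87525}\right) = \left(-3194\right) \left(- \frac{1}{87525}\right) = \frac{3194}{87525}$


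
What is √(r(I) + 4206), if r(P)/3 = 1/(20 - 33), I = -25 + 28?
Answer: 135*√39/13 ≈ 64.852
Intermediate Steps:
I = 3
r(P) = -3/13 (r(P) = 3/(20 - 33) = 3/(-13) = 3*(-1/13) = -3/13)
√(r(I) + 4206) = √(-3/13 + 4206) = √(54675/13) = 135*√39/13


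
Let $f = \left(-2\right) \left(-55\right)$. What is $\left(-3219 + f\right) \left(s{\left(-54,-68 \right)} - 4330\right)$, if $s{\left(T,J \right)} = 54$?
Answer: $13294084$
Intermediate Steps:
$f = 110$
$\left(-3219 + f\right) \left(s{\left(-54,-68 \right)} - 4330\right) = \left(-3219 + 110\right) \left(54 - 4330\right) = \left(-3109\right) \left(-4276\right) = 13294084$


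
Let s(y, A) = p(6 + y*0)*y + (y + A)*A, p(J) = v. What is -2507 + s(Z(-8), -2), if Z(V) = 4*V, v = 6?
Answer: -2631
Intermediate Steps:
p(J) = 6
s(y, A) = 6*y + A*(A + y) (s(y, A) = 6*y + (y + A)*A = 6*y + (A + y)*A = 6*y + A*(A + y))
-2507 + s(Z(-8), -2) = -2507 + ((-2)**2 + 6*(4*(-8)) - 8*(-8)) = -2507 + (4 + 6*(-32) - 2*(-32)) = -2507 + (4 - 192 + 64) = -2507 - 124 = -2631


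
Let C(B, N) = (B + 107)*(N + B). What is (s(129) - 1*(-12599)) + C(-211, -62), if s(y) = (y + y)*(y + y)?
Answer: 107555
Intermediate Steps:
C(B, N) = (107 + B)*(B + N)
s(y) = 4*y² (s(y) = (2*y)*(2*y) = 4*y²)
(s(129) - 1*(-12599)) + C(-211, -62) = (4*129² - 1*(-12599)) + ((-211)² + 107*(-211) + 107*(-62) - 211*(-62)) = (4*16641 + 12599) + (44521 - 22577 - 6634 + 13082) = (66564 + 12599) + 28392 = 79163 + 28392 = 107555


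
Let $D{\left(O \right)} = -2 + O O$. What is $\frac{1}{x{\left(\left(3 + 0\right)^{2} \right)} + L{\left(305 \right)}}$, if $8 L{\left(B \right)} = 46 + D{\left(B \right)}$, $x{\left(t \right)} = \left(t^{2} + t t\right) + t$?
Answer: $\frac{8}{94437} \approx 8.4713 \cdot 10^{-5}$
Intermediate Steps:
$D{\left(O \right)} = -2 + O^{2}$
$x{\left(t \right)} = t + 2 t^{2}$ ($x{\left(t \right)} = \left(t^{2} + t^{2}\right) + t = 2 t^{2} + t = t + 2 t^{2}$)
$L{\left(B \right)} = \frac{11}{2} + \frac{B^{2}}{8}$ ($L{\left(B \right)} = \frac{46 + \left(-2 + B^{2}\right)}{8} = \frac{44 + B^{2}}{8} = \frac{11}{2} + \frac{B^{2}}{8}$)
$\frac{1}{x{\left(\left(3 + 0\right)^{2} \right)} + L{\left(305 \right)}} = \frac{1}{\left(3 + 0\right)^{2} \left(1 + 2 \left(3 + 0\right)^{2}\right) + \left(\frac{11}{2} + \frac{305^{2}}{8}\right)} = \frac{1}{3^{2} \left(1 + 2 \cdot 3^{2}\right) + \left(\frac{11}{2} + \frac{1}{8} \cdot 93025\right)} = \frac{1}{9 \left(1 + 2 \cdot 9\right) + \left(\frac{11}{2} + \frac{93025}{8}\right)} = \frac{1}{9 \left(1 + 18\right) + \frac{93069}{8}} = \frac{1}{9 \cdot 19 + \frac{93069}{8}} = \frac{1}{171 + \frac{93069}{8}} = \frac{1}{\frac{94437}{8}} = \frac{8}{94437}$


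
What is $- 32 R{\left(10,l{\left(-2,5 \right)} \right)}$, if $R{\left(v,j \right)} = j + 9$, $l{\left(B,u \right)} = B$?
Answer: $-224$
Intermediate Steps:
$R{\left(v,j \right)} = 9 + j$
$- 32 R{\left(10,l{\left(-2,5 \right)} \right)} = - 32 \left(9 - 2\right) = \left(-32\right) 7 = -224$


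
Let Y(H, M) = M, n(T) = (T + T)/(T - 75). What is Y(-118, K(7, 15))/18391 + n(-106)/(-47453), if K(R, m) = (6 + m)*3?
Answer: 537207667/157960170263 ≈ 0.0034009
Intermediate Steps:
K(R, m) = 18 + 3*m
n(T) = 2*T/(-75 + T) (n(T) = (2*T)/(-75 + T) = 2*T/(-75 + T))
Y(-118, K(7, 15))/18391 + n(-106)/(-47453) = (18 + 3*15)/18391 + (2*(-106)/(-75 - 106))/(-47453) = (18 + 45)*(1/18391) + (2*(-106)/(-181))*(-1/47453) = 63*(1/18391) + (2*(-106)*(-1/181))*(-1/47453) = 63/18391 + (212/181)*(-1/47453) = 63/18391 - 212/8588993 = 537207667/157960170263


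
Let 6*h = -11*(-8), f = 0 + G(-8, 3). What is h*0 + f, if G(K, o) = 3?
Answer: 3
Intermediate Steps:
f = 3 (f = 0 + 3 = 3)
h = 44/3 (h = (-11*(-8))/6 = (1/6)*88 = 44/3 ≈ 14.667)
h*0 + f = (44/3)*0 + 3 = 0 + 3 = 3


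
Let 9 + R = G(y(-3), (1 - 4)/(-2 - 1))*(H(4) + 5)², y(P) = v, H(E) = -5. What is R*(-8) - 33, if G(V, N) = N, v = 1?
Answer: 39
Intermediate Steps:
y(P) = 1
R = -9 (R = -9 + ((1 - 4)/(-2 - 1))*(-5 + 5)² = -9 - 3/(-3)*0² = -9 - 3*(-⅓)*0 = -9 + 1*0 = -9 + 0 = -9)
R*(-8) - 33 = -9*(-8) - 33 = 72 - 33 = 39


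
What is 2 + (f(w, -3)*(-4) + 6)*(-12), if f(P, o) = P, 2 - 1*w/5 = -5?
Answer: 1610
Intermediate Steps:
w = 35 (w = 10 - 5*(-5) = 10 + 25 = 35)
2 + (f(w, -3)*(-4) + 6)*(-12) = 2 + (35*(-4) + 6)*(-12) = 2 + (-140 + 6)*(-12) = 2 - 134*(-12) = 2 + 1608 = 1610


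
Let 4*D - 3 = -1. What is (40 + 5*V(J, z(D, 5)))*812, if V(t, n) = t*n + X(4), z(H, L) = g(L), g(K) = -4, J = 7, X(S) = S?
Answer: -64960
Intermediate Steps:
D = 1/2 (D = 3/4 + (1/4)*(-1) = 3/4 - 1/4 = 1/2 ≈ 0.50000)
z(H, L) = -4
V(t, n) = 4 + n*t (V(t, n) = t*n + 4 = n*t + 4 = 4 + n*t)
(40 + 5*V(J, z(D, 5)))*812 = (40 + 5*(4 - 4*7))*812 = (40 + 5*(4 - 28))*812 = (40 + 5*(-24))*812 = (40 - 120)*812 = -80*812 = -64960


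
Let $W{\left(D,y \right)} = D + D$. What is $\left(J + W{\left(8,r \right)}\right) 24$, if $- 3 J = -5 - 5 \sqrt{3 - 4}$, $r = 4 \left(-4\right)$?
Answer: $424 + 40 i \approx 424.0 + 40.0 i$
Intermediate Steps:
$r = -16$
$W{\left(D,y \right)} = 2 D$
$J = \frac{5}{3} + \frac{5 i}{3}$ ($J = - \frac{-5 - 5 \sqrt{3 - 4}}{3} = - \frac{-5 - 5 \sqrt{-1}}{3} = - \frac{-5 - 5 i}{3} = \frac{5}{3} + \frac{5 i}{3} \approx 1.6667 + 1.6667 i$)
$\left(J + W{\left(8,r \right)}\right) 24 = \left(\left(\frac{5}{3} + \frac{5 i}{3}\right) + 2 \cdot 8\right) 24 = \left(\left(\frac{5}{3} + \frac{5 i}{3}\right) + 16\right) 24 = \left(\frac{53}{3} + \frac{5 i}{3}\right) 24 = 424 + 40 i$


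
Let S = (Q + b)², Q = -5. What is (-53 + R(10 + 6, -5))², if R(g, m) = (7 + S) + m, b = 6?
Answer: 2500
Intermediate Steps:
S = 1 (S = (-5 + 6)² = 1² = 1)
R(g, m) = 8 + m (R(g, m) = (7 + 1) + m = 8 + m)
(-53 + R(10 + 6, -5))² = (-53 + (8 - 5))² = (-53 + 3)² = (-50)² = 2500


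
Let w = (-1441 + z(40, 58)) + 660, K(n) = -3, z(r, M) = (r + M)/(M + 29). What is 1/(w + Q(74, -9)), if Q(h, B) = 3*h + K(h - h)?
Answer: -87/48796 ≈ -0.0017829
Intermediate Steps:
z(r, M) = (M + r)/(29 + M)
Q(h, B) = -3 + 3*h (Q(h, B) = 3*h - 3 = -3 + 3*h)
w = -67849/87 (w = (-1441 + (58 + 40)/(29 + 58)) + 660 = (-1441 + 98/87) + 660 = -125269/87 + 660 = -67849/87 ≈ -779.87)
1/(w + Q(74, -9)) = 1/(-67849/87 + (-3 + 3*74)) = 1/(-67849/87 + (-3 + 222)) = 1/(-67849/87 + 219) = 1/(-48796/87) = -87/48796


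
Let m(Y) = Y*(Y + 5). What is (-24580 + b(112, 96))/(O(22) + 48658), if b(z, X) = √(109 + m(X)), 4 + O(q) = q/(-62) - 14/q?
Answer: -2095445/4147669 + 341*√9805/16590676 ≈ -0.50317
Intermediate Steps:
m(Y) = Y*(5 + Y)
O(q) = -4 - 14/q - q/62 (O(q) = -4 + (q/(-62) - 14/q) = -4 + (q*(-1/62) - 14/q) = -4 + (-q/62 - 14/q) = -4 + (-14/q - q/62) = -4 - 14/q - q/62)
b(z, X) = √(109 + X*(5 + X))
(-24580 + b(112, 96))/(O(22) + 48658) = (-24580 + √(109 + 96*(5 + 96)))/((-4 - 14/22 - 1/62*22) + 48658) = (-24580 + √(109 + 96*101))/((-4 - 14*1/22 - 11/31) + 48658) = (-24580 + √(109 + 9696))/((-4 - 7/11 - 11/31) + 48658) = (-24580 + √9805)/(-1702/341 + 48658) = (-24580 + √9805)/(16590676/341) = (-24580 + √9805)*(341/16590676) = -2095445/4147669 + 341*√9805/16590676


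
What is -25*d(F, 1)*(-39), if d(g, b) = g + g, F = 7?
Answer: 13650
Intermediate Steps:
d(g, b) = 2*g
-25*d(F, 1)*(-39) = -50*7*(-39) = -25*14*(-39) = -350*(-39) = 13650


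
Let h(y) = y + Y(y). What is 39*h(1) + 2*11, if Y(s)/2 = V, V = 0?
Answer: 61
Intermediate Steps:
Y(s) = 0 (Y(s) = 2*0 = 0)
h(y) = y (h(y) = y + 0 = y)
39*h(1) + 2*11 = 39*1 + 2*11 = 39 + 22 = 61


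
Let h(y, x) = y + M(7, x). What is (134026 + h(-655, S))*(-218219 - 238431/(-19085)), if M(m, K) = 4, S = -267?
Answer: -10098842621200/347 ≈ -2.9103e+10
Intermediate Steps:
h(y, x) = 4 + y (h(y, x) = y + 4 = 4 + y)
(134026 + h(-655, S))*(-218219 - 238431/(-19085)) = (134026 + (4 - 655))*(-218219 - 238431/(-19085)) = (134026 - 651)*(-218219 - 238431*(-1/19085)) = 133375*(-218219 + 238431/19085) = 133375*(-4164471184/19085) = -10098842621200/347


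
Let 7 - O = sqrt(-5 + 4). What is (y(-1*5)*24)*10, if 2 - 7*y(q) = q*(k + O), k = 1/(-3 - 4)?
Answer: 60960/49 - 1200*I/7 ≈ 1244.1 - 171.43*I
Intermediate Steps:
k = -1/7 (k = 1/(-7) = -1/7 ≈ -0.14286)
O = 7 - I (O = 7 - sqrt(-5 + 4) = 7 - sqrt(-1) = 7 - I ≈ 7.0 - 1.0*I)
y(q) = 2/7 - q*(48/7 - I)/7 (y(q) = 2/7 - q*(-1/7 + (7 - I))/7 = 2/7 - q*(48/7 - I)/7)
(y(-1*5)*24)*10 = ((2/7 + (-1*5)*(-48 + 7*I)/49)*24)*10 = ((2/7 + (1/49)*(-5)*(-48 + 7*I))*24)*10 = ((2/7 + (240/49 - 5*I/7))*24)*10 = ((254/49 - 5*I/7)*24)*10 = (6096/49 - 120*I/7)*10 = 60960/49 - 1200*I/7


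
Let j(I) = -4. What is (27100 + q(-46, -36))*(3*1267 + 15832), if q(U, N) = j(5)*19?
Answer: 530562192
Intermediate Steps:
q(U, N) = -76 (q(U, N) = -4*19 = -76)
(27100 + q(-46, -36))*(3*1267 + 15832) = (27100 - 76)*(3*1267 + 15832) = 27024*(3801 + 15832) = 27024*19633 = 530562192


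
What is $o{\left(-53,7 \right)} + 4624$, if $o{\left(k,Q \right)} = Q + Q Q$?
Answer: $4680$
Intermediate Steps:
$o{\left(k,Q \right)} = Q + Q^{2}$
$o{\left(-53,7 \right)} + 4624 = 7 \left(1 + 7\right) + 4624 = 7 \cdot 8 + 4624 = 56 + 4624 = 4680$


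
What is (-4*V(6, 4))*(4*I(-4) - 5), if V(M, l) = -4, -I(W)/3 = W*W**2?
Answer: 12208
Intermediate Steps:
I(W) = -3*W**3 (I(W) = -3*W*W**2 = -3*W**3)
(-4*V(6, 4))*(4*I(-4) - 5) = (-4*(-4))*(4*(-3*(-4)**3) - 5) = 16*(4*(-3*(-64)) - 5) = 16*(4*192 - 5) = 16*(768 - 5) = 16*763 = 12208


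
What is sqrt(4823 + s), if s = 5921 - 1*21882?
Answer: I*sqrt(11138) ≈ 105.54*I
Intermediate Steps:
s = -15961 (s = 5921 - 21882 = -15961)
sqrt(4823 + s) = sqrt(4823 - 15961) = sqrt(-11138) = I*sqrt(11138)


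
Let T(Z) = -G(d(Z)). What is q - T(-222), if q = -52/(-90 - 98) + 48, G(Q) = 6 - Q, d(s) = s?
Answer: 12985/47 ≈ 276.28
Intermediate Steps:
T(Z) = -6 + Z (T(Z) = -(6 - Z) = -6 + Z)
q = 2269/47 (q = -52/(-188) + 48 = -52*(-1/188) + 48 = 13/47 + 48 = 2269/47 ≈ 48.277)
q - T(-222) = 2269/47 - (-6 - 222) = 2269/47 - 1*(-228) = 2269/47 + 228 = 12985/47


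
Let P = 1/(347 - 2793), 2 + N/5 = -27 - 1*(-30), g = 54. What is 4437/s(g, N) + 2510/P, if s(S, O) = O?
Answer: -30692863/5 ≈ -6.1386e+6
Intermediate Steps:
N = 5 (N = -10 + 5*(-27 - 1*(-30)) = -10 + 5*(-27 + 30) = -10 + 5*3 = -10 + 15 = 5)
P = -1/2446 (P = 1/(-2446) = -1/2446 ≈ -0.00040883)
4437/s(g, N) + 2510/P = 4437/5 + 2510/(-1/2446) = 4437*(1/5) + 2510*(-2446) = 4437/5 - 6139460 = -30692863/5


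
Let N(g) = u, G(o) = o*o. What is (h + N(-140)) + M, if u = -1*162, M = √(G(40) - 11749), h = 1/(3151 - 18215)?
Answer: -2440369/15064 + I*√10149 ≈ -162.0 + 100.74*I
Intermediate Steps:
G(o) = o²
h = -1/15064 (h = 1/(-15064) = -1/15064 ≈ -6.6383e-5)
M = I*√10149 (M = √(40² - 11749) = √(1600 - 11749) = √(-10149) = I*√10149 ≈ 100.74*I)
u = -162
N(g) = -162
(h + N(-140)) + M = (-1/15064 - 162) + I*√10149 = -2440369/15064 + I*√10149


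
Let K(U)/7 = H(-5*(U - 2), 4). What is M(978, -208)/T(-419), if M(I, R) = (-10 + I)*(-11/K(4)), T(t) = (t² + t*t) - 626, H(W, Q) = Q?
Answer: -1331/1226736 ≈ -0.0010850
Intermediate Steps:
K(U) = 28 (K(U) = 7*4 = 28)
T(t) = -626 + 2*t² (T(t) = (t² + t²) - 626 = 2*t² - 626 = -626 + 2*t²)
M(I, R) = 55/14 - 11*I/28 (M(I, R) = (-10 + I)*(-11/28) = 55/14 - 11*I/28)
M(978, -208)/T(-419) = (55/14 - 11/28*978)/(-626 + 2*(-419)²) = (55/14 - 5379/14)/(-626 + 2*175561) = -2662/(7*(-626 + 351122)) = -2662/7/350496 = -2662/7*1/350496 = -1331/1226736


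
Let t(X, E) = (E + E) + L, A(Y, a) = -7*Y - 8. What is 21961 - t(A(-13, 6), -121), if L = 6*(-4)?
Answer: 22227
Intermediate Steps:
L = -24
A(Y, a) = -8 - 7*Y
t(X, E) = -24 + 2*E (t(X, E) = (E + E) - 24 = 2*E - 24 = -24 + 2*E)
21961 - t(A(-13, 6), -121) = 21961 - (-24 + 2*(-121)) = 21961 - (-24 - 242) = 21961 - 1*(-266) = 21961 + 266 = 22227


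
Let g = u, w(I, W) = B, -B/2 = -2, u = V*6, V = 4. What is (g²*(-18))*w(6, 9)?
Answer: -41472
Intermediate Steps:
u = 24 (u = 4*6 = 24)
B = 4 (B = -2*(-2) = 4)
w(I, W) = 4
g = 24
(g²*(-18))*w(6, 9) = (24²*(-18))*4 = (576*(-18))*4 = -10368*4 = -41472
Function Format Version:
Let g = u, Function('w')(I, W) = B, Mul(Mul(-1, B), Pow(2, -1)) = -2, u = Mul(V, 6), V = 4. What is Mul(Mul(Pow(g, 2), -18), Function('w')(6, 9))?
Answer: -41472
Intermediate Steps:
u = 24 (u = Mul(4, 6) = 24)
B = 4 (B = Mul(-2, -2) = 4)
Function('w')(I, W) = 4
g = 24
Mul(Mul(Pow(g, 2), -18), Function('w')(6, 9)) = Mul(Mul(Pow(24, 2), -18), 4) = Mul(Mul(576, -18), 4) = Mul(-10368, 4) = -41472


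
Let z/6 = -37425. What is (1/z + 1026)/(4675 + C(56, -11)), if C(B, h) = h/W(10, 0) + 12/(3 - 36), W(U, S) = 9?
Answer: 2534271289/11543566600 ≈ 0.21954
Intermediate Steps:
z = -224550 (z = 6*(-37425) = -224550)
C(B, h) = -4/11 + h/9 (C(B, h) = h/9 + 12/(3 - 36) = h*(1/9) + 12/(-33) = h/9 + 12*(-1/33) = h/9 - 4/11 = -4/11 + h/9)
(1/z + 1026)/(4675 + C(56, -11)) = (1/(-224550) + 1026)/(4675 + (-4/11 + (1/9)*(-11))) = (-1/224550 + 1026)/(4675 + (-4/11 - 11/9)) = 230388299/(224550*(4675 - 157/99)) = 230388299/(224550*(462668/99)) = (230388299/224550)*(99/462668) = 2534271289/11543566600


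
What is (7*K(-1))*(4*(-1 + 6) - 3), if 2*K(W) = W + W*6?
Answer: -833/2 ≈ -416.50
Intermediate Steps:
K(W) = 7*W/2 (K(W) = (W + W*6)/2 = (W + 6*W)/2 = (7*W)/2 = 7*W/2)
(7*K(-1))*(4*(-1 + 6) - 3) = (7*((7/2)*(-1)))*(4*(-1 + 6) - 3) = (7*(-7/2))*(4*5 - 3) = -49*(20 - 3)/2 = -49/2*17 = -833/2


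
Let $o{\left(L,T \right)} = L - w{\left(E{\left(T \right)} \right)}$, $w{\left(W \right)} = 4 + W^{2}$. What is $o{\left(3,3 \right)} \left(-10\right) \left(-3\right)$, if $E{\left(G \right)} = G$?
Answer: $-300$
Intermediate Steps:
$o{\left(L,T \right)} = -4 + L - T^{2}$ ($o{\left(L,T \right)} = L - \left(4 + T^{2}\right) = -4 + L - T^{2}$)
$o{\left(3,3 \right)} \left(-10\right) \left(-3\right) = \left(-4 + 3 - 3^{2}\right) \left(-10\right) \left(-3\right) = \left(-4 + 3 - 9\right) \left(-10\right) \left(-3\right) = \left(-10\right) \left(-10\right) \left(-3\right) = 100 \left(-3\right) = -300$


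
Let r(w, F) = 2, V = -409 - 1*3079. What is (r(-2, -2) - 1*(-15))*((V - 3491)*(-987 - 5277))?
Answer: 743179752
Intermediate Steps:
V = -3488 (V = -409 - 3079 = -3488)
(r(-2, -2) - 1*(-15))*((V - 3491)*(-987 - 5277)) = (2 - 1*(-15))*((-3488 - 3491)*(-987 - 5277)) = (2 + 15)*(-6979*(-6264)) = 17*43716456 = 743179752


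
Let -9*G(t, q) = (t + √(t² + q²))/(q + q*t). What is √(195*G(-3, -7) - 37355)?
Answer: √(-65886030 - 2730*√58)/42 ≈ 193.29*I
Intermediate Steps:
G(t, q) = -(t + √(q² + t²))/(9*(q + q*t)) (G(t, q) = -(t + √(t² + q²))/(9*(q + q*t)) = -(t + √(q² + t²))/(9*(q + q*t)))
√(195*G(-3, -7) - 37355) = √(195*((⅑)*(-1*(-3) - √((-7)² + (-3)²))/(-7*(1 - 3))) - 37355) = √(195*((⅑)*(-⅐)*(3 - √(49 + 9))/(-2)) - 37355) = √(195*((⅑)*(-⅐)*(-½)*(3 - √58)) - 37355) = √(195*(1/42 - √58/126) - 37355) = √((65/14 - 65*√58/42) - 37355) = √(-522905/14 - 65*√58/42)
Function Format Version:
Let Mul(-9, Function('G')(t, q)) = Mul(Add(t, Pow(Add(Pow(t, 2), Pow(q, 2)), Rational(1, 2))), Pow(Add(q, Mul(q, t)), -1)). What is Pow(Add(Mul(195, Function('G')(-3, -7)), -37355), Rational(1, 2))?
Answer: Mul(Rational(1, 42), Pow(Add(-65886030, Mul(-2730, Pow(58, Rational(1, 2)))), Rational(1, 2))) ≈ Mul(193.29, I)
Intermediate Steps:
Function('G')(t, q) = Mul(Rational(-1, 9), Pow(Add(q, Mul(q, t)), -1), Add(t, Pow(Add(Pow(q, 2), Pow(t, 2)), Rational(1, 2)))) (Function('G')(t, q) = Mul(Rational(-1, 9), Mul(Add(t, Pow(Add(Pow(t, 2), Pow(q, 2)), Rational(1, 2))), Pow(Add(q, Mul(q, t)), -1))) = Mul(Rational(-1, 9), Mul(Add(t, Pow(Add(Pow(q, 2), Pow(t, 2)), Rational(1, 2))), Pow(Add(q, Mul(q, t)), -1))) = Mul(Rational(-1, 9), Mul(Pow(Add(q, Mul(q, t)), -1), Add(t, Pow(Add(Pow(q, 2), Pow(t, 2)), Rational(1, 2))))) = Mul(Rational(-1, 9), Pow(Add(q, Mul(q, t)), -1), Add(t, Pow(Add(Pow(q, 2), Pow(t, 2)), Rational(1, 2)))))
Pow(Add(Mul(195, Function('G')(-3, -7)), -37355), Rational(1, 2)) = Pow(Add(Mul(195, Mul(Rational(1, 9), Pow(-7, -1), Pow(Add(1, -3), -1), Add(Mul(-1, -3), Mul(-1, Pow(Add(Pow(-7, 2), Pow(-3, 2)), Rational(1, 2)))))), -37355), Rational(1, 2)) = Pow(Add(Mul(195, Mul(Rational(1, 9), Rational(-1, 7), Pow(-2, -1), Add(3, Mul(-1, Pow(Add(49, 9), Rational(1, 2)))))), -37355), Rational(1, 2)) = Pow(Add(Mul(195, Mul(Rational(1, 9), Rational(-1, 7), Rational(-1, 2), Add(3, Mul(-1, Pow(58, Rational(1, 2)))))), -37355), Rational(1, 2)) = Pow(Add(Mul(195, Add(Rational(1, 42), Mul(Rational(-1, 126), Pow(58, Rational(1, 2))))), -37355), Rational(1, 2)) = Pow(Add(Add(Rational(65, 14), Mul(Rational(-65, 42), Pow(58, Rational(1, 2)))), -37355), Rational(1, 2)) = Pow(Add(Rational(-522905, 14), Mul(Rational(-65, 42), Pow(58, Rational(1, 2)))), Rational(1, 2))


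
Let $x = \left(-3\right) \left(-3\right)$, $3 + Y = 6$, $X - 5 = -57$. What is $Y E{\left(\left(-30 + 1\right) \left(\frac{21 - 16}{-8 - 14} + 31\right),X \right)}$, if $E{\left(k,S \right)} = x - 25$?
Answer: $-48$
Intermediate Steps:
$X = -52$ ($X = 5 - 57 = -52$)
$Y = 3$ ($Y = -3 + 6 = 3$)
$x = 9$
$E{\left(k,S \right)} = -16$ ($E{\left(k,S \right)} = 9 - 25 = -16$)
$Y E{\left(\left(-30 + 1\right) \left(\frac{21 - 16}{-8 - 14} + 31\right),X \right)} = 3 \left(-16\right) = -48$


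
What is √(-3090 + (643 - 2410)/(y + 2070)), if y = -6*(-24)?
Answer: I*√187042738/246 ≈ 55.595*I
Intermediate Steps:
y = 144
√(-3090 + (643 - 2410)/(y + 2070)) = √(-3090 + (643 - 2410)/(144 + 2070)) = √(-3090 - 1767/2214) = √(-3090 - 1767*1/2214) = √(-3090 - 589/738) = √(-2281009/738) = I*√187042738/246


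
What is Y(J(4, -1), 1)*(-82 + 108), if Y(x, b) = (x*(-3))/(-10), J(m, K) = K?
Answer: -39/5 ≈ -7.8000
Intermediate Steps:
Y(x, b) = 3*x/10 (Y(x, b) = -3*x*(-⅒) = 3*x/10)
Y(J(4, -1), 1)*(-82 + 108) = ((3/10)*(-1))*(-82 + 108) = -3/10*26 = -39/5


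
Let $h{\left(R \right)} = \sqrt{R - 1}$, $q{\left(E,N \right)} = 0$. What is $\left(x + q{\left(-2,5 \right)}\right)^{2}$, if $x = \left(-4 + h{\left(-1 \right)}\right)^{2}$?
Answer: $\left(4 - i \sqrt{2}\right)^{4} \approx 68.0 - 316.78 i$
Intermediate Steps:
$h{\left(R \right)} = \sqrt{-1 + R}$
$x = \left(-4 + i \sqrt{2}\right)^{2}$ ($x = \left(-4 + \sqrt{-1 - 1}\right)^{2} = \left(-4 + \sqrt{-2}\right)^{2} = \left(-4 + i \sqrt{2}\right)^{2} \approx 14.0 - 11.314 i$)
$\left(x + q{\left(-2,5 \right)}\right)^{2} = \left(\left(4 - i \sqrt{2}\right)^{2} + 0\right)^{2} = \left(\left(4 - i \sqrt{2}\right)^{2}\right)^{2} = \left(4 - i \sqrt{2}\right)^{4}$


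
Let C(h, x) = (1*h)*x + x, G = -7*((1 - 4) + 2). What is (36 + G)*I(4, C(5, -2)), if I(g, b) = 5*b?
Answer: -2580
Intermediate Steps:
G = 7 (G = -7*(-3 + 2) = -7*(-1) = 7)
C(h, x) = x + h*x (C(h, x) = h*x + x = x + h*x)
(36 + G)*I(4, C(5, -2)) = (36 + 7)*(5*(-2*(1 + 5))) = 43*(5*(-2*6)) = 43*(5*(-12)) = 43*(-60) = -2580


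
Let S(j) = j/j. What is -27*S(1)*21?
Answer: -567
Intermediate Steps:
S(j) = 1
-27*S(1)*21 = -27*1*21 = -27*21 = -567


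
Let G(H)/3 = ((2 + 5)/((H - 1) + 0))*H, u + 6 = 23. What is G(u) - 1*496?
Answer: -7579/16 ≈ -473.69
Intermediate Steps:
u = 17 (u = -6 + 23 = 17)
G(H) = 21*H/(-1 + H) (G(H) = 3*(((2 + 5)/((H - 1) + 0))*H) = 3*((7/((-1 + H) + 0))*H) = 3*((7/(-1 + H))*H) = 3*(7*H/(-1 + H)) = 21*H/(-1 + H))
G(u) - 1*496 = 21*17/(-1 + 17) - 1*496 = 21*17/16 - 496 = 21*17*(1/16) - 496 = 357/16 - 496 = -7579/16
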